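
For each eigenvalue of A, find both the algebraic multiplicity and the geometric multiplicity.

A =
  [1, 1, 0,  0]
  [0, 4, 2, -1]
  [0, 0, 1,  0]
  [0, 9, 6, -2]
λ = 1: alg = 4, geom = 2

Step 1 — factor the characteristic polynomial to read off the algebraic multiplicities:
  χ_A(x) = (x - 1)^4

Step 2 — compute geometric multiplicities via the rank-nullity identity g(λ) = n − rank(A − λI):
  rank(A − (1)·I) = 2, so dim ker(A − (1)·I) = n − 2 = 2

Summary:
  λ = 1: algebraic multiplicity = 4, geometric multiplicity = 2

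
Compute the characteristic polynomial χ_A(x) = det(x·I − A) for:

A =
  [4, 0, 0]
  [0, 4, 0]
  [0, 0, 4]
x^3 - 12*x^2 + 48*x - 64

Expanding det(x·I − A) (e.g. by cofactor expansion or by noting that A is similar to its Jordan form J, which has the same characteristic polynomial as A) gives
  χ_A(x) = x^3 - 12*x^2 + 48*x - 64
which factors as (x - 4)^3. The eigenvalues (with algebraic multiplicities) are λ = 4 with multiplicity 3.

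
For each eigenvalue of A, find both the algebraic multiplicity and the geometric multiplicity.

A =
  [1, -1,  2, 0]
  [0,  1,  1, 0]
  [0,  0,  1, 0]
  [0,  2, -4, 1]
λ = 1: alg = 4, geom = 2

Step 1 — factor the characteristic polynomial to read off the algebraic multiplicities:
  χ_A(x) = (x - 1)^4

Step 2 — compute geometric multiplicities via the rank-nullity identity g(λ) = n − rank(A − λI):
  rank(A − (1)·I) = 2, so dim ker(A − (1)·I) = n − 2 = 2

Summary:
  λ = 1: algebraic multiplicity = 4, geometric multiplicity = 2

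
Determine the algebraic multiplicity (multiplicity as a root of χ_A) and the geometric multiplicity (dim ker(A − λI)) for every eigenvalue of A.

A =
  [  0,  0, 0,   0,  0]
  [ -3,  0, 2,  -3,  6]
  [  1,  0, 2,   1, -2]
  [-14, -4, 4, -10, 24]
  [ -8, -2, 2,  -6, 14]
λ = 0: alg = 2, geom = 2; λ = 2: alg = 3, geom = 2

Step 1 — factor the characteristic polynomial to read off the algebraic multiplicities:
  χ_A(x) = x^2*(x - 2)^3

Step 2 — compute geometric multiplicities via the rank-nullity identity g(λ) = n − rank(A − λI):
  rank(A − (0)·I) = 3, so dim ker(A − (0)·I) = n − 3 = 2
  rank(A − (2)·I) = 3, so dim ker(A − (2)·I) = n − 3 = 2

Summary:
  λ = 0: algebraic multiplicity = 2, geometric multiplicity = 2
  λ = 2: algebraic multiplicity = 3, geometric multiplicity = 2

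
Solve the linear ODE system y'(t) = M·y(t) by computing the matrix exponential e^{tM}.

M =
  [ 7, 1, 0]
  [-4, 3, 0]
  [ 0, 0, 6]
e^{tM} =
  [2*t*exp(5*t) + exp(5*t), t*exp(5*t), 0]
  [-4*t*exp(5*t), -2*t*exp(5*t) + exp(5*t), 0]
  [0, 0, exp(6*t)]

Strategy: write M = P · J · P⁻¹ where J is a Jordan canonical form, so e^{tM} = P · e^{tJ} · P⁻¹, and e^{tJ} can be computed block-by-block.

M has Jordan form
J =
  [5, 1, 0]
  [0, 5, 0]
  [0, 0, 6]
(up to reordering of blocks).

Per-block formulas:
  For a 2×2 Jordan block J_2(5): exp(t · J_2(5)) = e^(5t)·(I + t·N), where N is the 2×2 nilpotent shift.
  For a 1×1 block at λ = 6: exp(t · [6]) = [e^(6t)].

After assembling e^{tJ} and conjugating by P, we get:

e^{tM} =
  [2*t*exp(5*t) + exp(5*t), t*exp(5*t), 0]
  [-4*t*exp(5*t), -2*t*exp(5*t) + exp(5*t), 0]
  [0, 0, exp(6*t)]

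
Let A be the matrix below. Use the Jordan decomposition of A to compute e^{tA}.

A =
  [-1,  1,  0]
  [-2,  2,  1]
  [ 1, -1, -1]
e^{tA} =
  [-t^2/2 - t + 1, t^2/2 + t, t^2/2]
  [-t^2/2 - 2*t, t^2/2 + 2*t + 1, t^2/2 + t]
  [t, -t, 1 - t]

Strategy: write A = P · J · P⁻¹ where J is a Jordan canonical form, so e^{tA} = P · e^{tJ} · P⁻¹, and e^{tJ} can be computed block-by-block.

A has Jordan form
J =
  [0, 1, 0]
  [0, 0, 1]
  [0, 0, 0]
(up to reordering of blocks).

Per-block formulas:
  For a 3×3 Jordan block J_3(0): exp(t · J_3(0)) = e^(0t)·(I + t·N + (t^2/2)·N^2), where N is the 3×3 nilpotent shift.

After assembling e^{tJ} and conjugating by P, we get:

e^{tA} =
  [-t^2/2 - t + 1, t^2/2 + t, t^2/2]
  [-t^2/2 - 2*t, t^2/2 + 2*t + 1, t^2/2 + t]
  [t, -t, 1 - t]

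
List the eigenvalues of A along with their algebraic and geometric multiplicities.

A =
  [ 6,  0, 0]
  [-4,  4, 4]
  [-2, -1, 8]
λ = 6: alg = 3, geom = 2

Step 1 — factor the characteristic polynomial to read off the algebraic multiplicities:
  χ_A(x) = (x - 6)^3

Step 2 — compute geometric multiplicities via the rank-nullity identity g(λ) = n − rank(A − λI):
  rank(A − (6)·I) = 1, so dim ker(A − (6)·I) = n − 1 = 2

Summary:
  λ = 6: algebraic multiplicity = 3, geometric multiplicity = 2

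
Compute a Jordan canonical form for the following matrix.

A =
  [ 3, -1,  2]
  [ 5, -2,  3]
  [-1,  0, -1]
J_3(0)

The characteristic polynomial is
  det(x·I − A) = x^3

Eigenvalues and multiplicities (the geometric multiplicity of λ is n − rank(A − λI), which equals the number of Jordan blocks for λ):
  λ = 0: algebraic multiplicity = 3, geometric multiplicity = 1

Determining the block sizes for each eigenvalue:
  λ = 0: one block (gm = 1), so the single block has size am = 3 → block sizes [3]

Assembling the blocks gives a Jordan form
J =
  [0, 1, 0]
  [0, 0, 1]
  [0, 0, 0]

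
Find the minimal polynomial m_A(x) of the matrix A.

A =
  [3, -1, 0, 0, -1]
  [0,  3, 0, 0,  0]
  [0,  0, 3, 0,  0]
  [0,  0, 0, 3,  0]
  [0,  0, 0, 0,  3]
x^2 - 6*x + 9

The characteristic polynomial is χ_A(x) = (x - 3)^5, so the eigenvalues are known. The minimal polynomial is
  m_A(x) = Π_λ (x − λ)^{k_λ}
where k_λ is the size of the *largest* Jordan block for λ (equivalently, the smallest k with (A − λI)^k v = 0 for every generalised eigenvector v of λ).

  λ = 3: largest Jordan block has size 2, contributing (x − 3)^2

So m_A(x) = (x - 3)^2 = x^2 - 6*x + 9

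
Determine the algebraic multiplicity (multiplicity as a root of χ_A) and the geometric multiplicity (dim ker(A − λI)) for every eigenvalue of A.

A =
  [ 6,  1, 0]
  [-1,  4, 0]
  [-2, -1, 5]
λ = 5: alg = 3, geom = 1

Step 1 — factor the characteristic polynomial to read off the algebraic multiplicities:
  χ_A(x) = (x - 5)^3

Step 2 — compute geometric multiplicities via the rank-nullity identity g(λ) = n − rank(A − λI):
  rank(A − (5)·I) = 2, so dim ker(A − (5)·I) = n − 2 = 1

Summary:
  λ = 5: algebraic multiplicity = 3, geometric multiplicity = 1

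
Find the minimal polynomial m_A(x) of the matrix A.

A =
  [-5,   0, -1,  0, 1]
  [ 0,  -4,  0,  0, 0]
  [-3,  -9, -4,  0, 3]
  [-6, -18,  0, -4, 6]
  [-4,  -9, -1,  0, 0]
x^3 + 9*x^2 + 24*x + 16

The characteristic polynomial is χ_A(x) = (x + 1)*(x + 4)^4, so the eigenvalues are known. The minimal polynomial is
  m_A(x) = Π_λ (x − λ)^{k_λ}
where k_λ is the size of the *largest* Jordan block for λ (equivalently, the smallest k with (A − λI)^k v = 0 for every generalised eigenvector v of λ).

  λ = -4: largest Jordan block has size 2, contributing (x + 4)^2
  λ = -1: largest Jordan block has size 1, contributing (x + 1)

So m_A(x) = (x + 1)*(x + 4)^2 = x^3 + 9*x^2 + 24*x + 16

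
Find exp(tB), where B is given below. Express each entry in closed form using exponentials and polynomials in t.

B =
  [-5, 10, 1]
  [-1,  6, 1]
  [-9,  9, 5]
e^{tB} =
  [-t*exp(5*t) + exp(-4*t), t*exp(5*t) + exp(5*t) - exp(-4*t), t*exp(5*t)]
  [-t*exp(5*t), t*exp(5*t) + exp(5*t), t*exp(5*t)]
  [-exp(5*t) + exp(-4*t), exp(5*t) - exp(-4*t), exp(5*t)]

Strategy: write B = P · J · P⁻¹ where J is a Jordan canonical form, so e^{tB} = P · e^{tJ} · P⁻¹, and e^{tJ} can be computed block-by-block.

B has Jordan form
J =
  [-4, 0, 0]
  [ 0, 5, 1]
  [ 0, 0, 5]
(up to reordering of blocks).

Per-block formulas:
  For a 1×1 block at λ = -4: exp(t · [-4]) = [e^(-4t)].
  For a 2×2 Jordan block J_2(5): exp(t · J_2(5)) = e^(5t)·(I + t·N), where N is the 2×2 nilpotent shift.

After assembling e^{tJ} and conjugating by P, we get:

e^{tB} =
  [-t*exp(5*t) + exp(-4*t), t*exp(5*t) + exp(5*t) - exp(-4*t), t*exp(5*t)]
  [-t*exp(5*t), t*exp(5*t) + exp(5*t), t*exp(5*t)]
  [-exp(5*t) + exp(-4*t), exp(5*t) - exp(-4*t), exp(5*t)]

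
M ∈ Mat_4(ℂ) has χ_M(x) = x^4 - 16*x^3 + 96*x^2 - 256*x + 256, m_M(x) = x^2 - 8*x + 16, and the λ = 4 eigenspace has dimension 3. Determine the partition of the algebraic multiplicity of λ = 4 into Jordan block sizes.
Block sizes for λ = 4: [2, 1, 1]

Step 1 — from the characteristic polynomial, algebraic multiplicity of λ = 4 is 4. From dim ker(M − (4)·I) = 3, there are exactly 3 Jordan blocks for λ = 4.
Step 2 — from the minimal polynomial, the factor (x − 4)^2 tells us the largest block for λ = 4 has size 2.
Step 3 — with total size 4, 3 blocks, and largest block 2, the block sizes (in nonincreasing order) are [2, 1, 1].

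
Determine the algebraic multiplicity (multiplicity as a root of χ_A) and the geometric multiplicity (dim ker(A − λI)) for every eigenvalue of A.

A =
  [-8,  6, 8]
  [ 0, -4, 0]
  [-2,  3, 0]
λ = -4: alg = 3, geom = 2

Step 1 — factor the characteristic polynomial to read off the algebraic multiplicities:
  χ_A(x) = (x + 4)^3

Step 2 — compute geometric multiplicities via the rank-nullity identity g(λ) = n − rank(A − λI):
  rank(A − (-4)·I) = 1, so dim ker(A − (-4)·I) = n − 1 = 2

Summary:
  λ = -4: algebraic multiplicity = 3, geometric multiplicity = 2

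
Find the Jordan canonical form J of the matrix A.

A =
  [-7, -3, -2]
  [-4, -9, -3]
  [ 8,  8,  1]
J_3(-5)

The characteristic polynomial is
  det(x·I − A) = x^3 + 15*x^2 + 75*x + 125 = (x + 5)^3

Eigenvalues and multiplicities (the geometric multiplicity of λ is n − rank(A − λI), which equals the number of Jordan blocks for λ):
  λ = -5: algebraic multiplicity = 3, geometric multiplicity = 1

Determining the block sizes for each eigenvalue:
  λ = -5: one block (gm = 1), so the single block has size am = 3 → block sizes [3]

Assembling the blocks gives a Jordan form
J =
  [-5,  1,  0]
  [ 0, -5,  1]
  [ 0,  0, -5]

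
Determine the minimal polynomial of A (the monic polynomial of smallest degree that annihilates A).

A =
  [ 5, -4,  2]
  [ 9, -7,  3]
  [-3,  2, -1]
x^3 + 3*x^2 + 3*x + 1

The characteristic polynomial is χ_A(x) = (x + 1)^3, so the eigenvalues are known. The minimal polynomial is
  m_A(x) = Π_λ (x − λ)^{k_λ}
where k_λ is the size of the *largest* Jordan block for λ (equivalently, the smallest k with (A − λI)^k v = 0 for every generalised eigenvector v of λ).

  λ = -1: largest Jordan block has size 3, contributing (x + 1)^3

So m_A(x) = (x + 1)^3 = x^3 + 3*x^2 + 3*x + 1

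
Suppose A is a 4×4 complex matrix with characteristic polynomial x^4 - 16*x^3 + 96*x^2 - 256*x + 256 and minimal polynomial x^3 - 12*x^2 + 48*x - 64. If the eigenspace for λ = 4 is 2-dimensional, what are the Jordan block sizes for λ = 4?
Block sizes for λ = 4: [3, 1]

Step 1 — from the characteristic polynomial, algebraic multiplicity of λ = 4 is 4. From dim ker(A − (4)·I) = 2, there are exactly 2 Jordan blocks for λ = 4.
Step 2 — from the minimal polynomial, the factor (x − 4)^3 tells us the largest block for λ = 4 has size 3.
Step 3 — with total size 4, 2 blocks, and largest block 3, the block sizes (in nonincreasing order) are [3, 1].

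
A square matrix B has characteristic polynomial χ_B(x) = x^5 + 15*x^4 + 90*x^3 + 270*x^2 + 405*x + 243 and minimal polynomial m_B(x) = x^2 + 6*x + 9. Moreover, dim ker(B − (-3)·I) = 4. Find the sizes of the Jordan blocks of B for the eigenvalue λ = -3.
Block sizes for λ = -3: [2, 1, 1, 1]

Step 1 — from the characteristic polynomial, algebraic multiplicity of λ = -3 is 5. From dim ker(B − (-3)·I) = 4, there are exactly 4 Jordan blocks for λ = -3.
Step 2 — from the minimal polynomial, the factor (x + 3)^2 tells us the largest block for λ = -3 has size 2.
Step 3 — with total size 5, 4 blocks, and largest block 2, the block sizes (in nonincreasing order) are [2, 1, 1, 1].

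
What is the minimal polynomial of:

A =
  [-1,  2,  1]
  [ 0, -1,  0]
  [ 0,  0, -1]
x^2 + 2*x + 1

The characteristic polynomial is χ_A(x) = (x + 1)^3, so the eigenvalues are known. The minimal polynomial is
  m_A(x) = Π_λ (x − λ)^{k_λ}
where k_λ is the size of the *largest* Jordan block for λ (equivalently, the smallest k with (A − λI)^k v = 0 for every generalised eigenvector v of λ).

  λ = -1: largest Jordan block has size 2, contributing (x + 1)^2

So m_A(x) = (x + 1)^2 = x^2 + 2*x + 1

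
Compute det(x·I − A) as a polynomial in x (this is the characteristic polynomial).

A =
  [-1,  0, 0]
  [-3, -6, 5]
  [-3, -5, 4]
x^3 + 3*x^2 + 3*x + 1

Expanding det(x·I − A) (e.g. by cofactor expansion or by noting that A is similar to its Jordan form J, which has the same characteristic polynomial as A) gives
  χ_A(x) = x^3 + 3*x^2 + 3*x + 1
which factors as (x + 1)^3. The eigenvalues (with algebraic multiplicities) are λ = -1 with multiplicity 3.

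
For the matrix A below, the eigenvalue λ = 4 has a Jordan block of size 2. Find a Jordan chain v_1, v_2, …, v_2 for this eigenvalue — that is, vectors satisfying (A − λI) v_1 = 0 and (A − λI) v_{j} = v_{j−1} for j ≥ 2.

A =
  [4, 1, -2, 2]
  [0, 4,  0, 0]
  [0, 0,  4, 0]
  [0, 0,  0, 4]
A Jordan chain for λ = 4 of length 2:
v_1 = (1, 0, 0, 0)ᵀ
v_2 = (0, 1, 0, 0)ᵀ

Let N = A − (4)·I. We want v_2 with N^2 v_2 = 0 but N^1 v_2 ≠ 0; then v_{j-1} := N · v_j for j = 2, …, 2.

Pick v_2 = (0, 1, 0, 0)ᵀ.
Then v_1 = N · v_2 = (1, 0, 0, 0)ᵀ.

Sanity check: (A − (4)·I) v_1 = (0, 0, 0, 0)ᵀ = 0. ✓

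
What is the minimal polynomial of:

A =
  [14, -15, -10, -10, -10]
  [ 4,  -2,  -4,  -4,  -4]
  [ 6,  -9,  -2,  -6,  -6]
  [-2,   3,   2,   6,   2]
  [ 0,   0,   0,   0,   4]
x^2 - 8*x + 16

The characteristic polynomial is χ_A(x) = (x - 4)^5, so the eigenvalues are known. The minimal polynomial is
  m_A(x) = Π_λ (x − λ)^{k_λ}
where k_λ is the size of the *largest* Jordan block for λ (equivalently, the smallest k with (A − λI)^k v = 0 for every generalised eigenvector v of λ).

  λ = 4: largest Jordan block has size 2, contributing (x − 4)^2

So m_A(x) = (x - 4)^2 = x^2 - 8*x + 16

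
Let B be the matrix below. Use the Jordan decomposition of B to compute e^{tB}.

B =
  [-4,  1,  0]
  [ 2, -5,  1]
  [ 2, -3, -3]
e^{tB} =
  [t^2*exp(-4*t) + exp(-4*t), -t^2*exp(-4*t)/2 + t*exp(-4*t), t^2*exp(-4*t)/2]
  [2*t*exp(-4*t), -t*exp(-4*t) + exp(-4*t), t*exp(-4*t)]
  [-2*t^2*exp(-4*t) + 2*t*exp(-4*t), t^2*exp(-4*t) - 3*t*exp(-4*t), -t^2*exp(-4*t) + t*exp(-4*t) + exp(-4*t)]

Strategy: write B = P · J · P⁻¹ where J is a Jordan canonical form, so e^{tB} = P · e^{tJ} · P⁻¹, and e^{tJ} can be computed block-by-block.

B has Jordan form
J =
  [-4,  1,  0]
  [ 0, -4,  1]
  [ 0,  0, -4]
(up to reordering of blocks).

Per-block formulas:
  For a 3×3 Jordan block J_3(-4): exp(t · J_3(-4)) = e^(-4t)·(I + t·N + (t^2/2)·N^2), where N is the 3×3 nilpotent shift.

After assembling e^{tJ} and conjugating by P, we get:

e^{tB} =
  [t^2*exp(-4*t) + exp(-4*t), -t^2*exp(-4*t)/2 + t*exp(-4*t), t^2*exp(-4*t)/2]
  [2*t*exp(-4*t), -t*exp(-4*t) + exp(-4*t), t*exp(-4*t)]
  [-2*t^2*exp(-4*t) + 2*t*exp(-4*t), t^2*exp(-4*t) - 3*t*exp(-4*t), -t^2*exp(-4*t) + t*exp(-4*t) + exp(-4*t)]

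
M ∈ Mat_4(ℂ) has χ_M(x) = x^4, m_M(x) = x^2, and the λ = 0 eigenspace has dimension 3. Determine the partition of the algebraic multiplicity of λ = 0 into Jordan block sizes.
Block sizes for λ = 0: [2, 1, 1]

Step 1 — from the characteristic polynomial, algebraic multiplicity of λ = 0 is 4. From dim ker(M − (0)·I) = 3, there are exactly 3 Jordan blocks for λ = 0.
Step 2 — from the minimal polynomial, the factor (x − 0)^2 tells us the largest block for λ = 0 has size 2.
Step 3 — with total size 4, 3 blocks, and largest block 2, the block sizes (in nonincreasing order) are [2, 1, 1].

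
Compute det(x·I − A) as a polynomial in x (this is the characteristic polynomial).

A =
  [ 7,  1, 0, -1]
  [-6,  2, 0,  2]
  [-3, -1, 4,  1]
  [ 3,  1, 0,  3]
x^4 - 16*x^3 + 96*x^2 - 256*x + 256

Expanding det(x·I − A) (e.g. by cofactor expansion or by noting that A is similar to its Jordan form J, which has the same characteristic polynomial as A) gives
  χ_A(x) = x^4 - 16*x^3 + 96*x^2 - 256*x + 256
which factors as (x - 4)^4. The eigenvalues (with algebraic multiplicities) are λ = 4 with multiplicity 4.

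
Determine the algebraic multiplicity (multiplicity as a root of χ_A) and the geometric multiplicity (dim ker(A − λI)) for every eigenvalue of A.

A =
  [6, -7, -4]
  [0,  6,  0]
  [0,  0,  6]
λ = 6: alg = 3, geom = 2

Step 1 — factor the characteristic polynomial to read off the algebraic multiplicities:
  χ_A(x) = (x - 6)^3

Step 2 — compute geometric multiplicities via the rank-nullity identity g(λ) = n − rank(A − λI):
  rank(A − (6)·I) = 1, so dim ker(A − (6)·I) = n − 1 = 2

Summary:
  λ = 6: algebraic multiplicity = 3, geometric multiplicity = 2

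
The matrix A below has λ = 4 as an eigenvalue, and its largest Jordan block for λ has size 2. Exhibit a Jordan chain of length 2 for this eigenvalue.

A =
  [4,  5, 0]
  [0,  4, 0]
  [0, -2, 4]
A Jordan chain for λ = 4 of length 2:
v_1 = (5, 0, -2)ᵀ
v_2 = (0, 1, 0)ᵀ

Let N = A − (4)·I. We want v_2 with N^2 v_2 = 0 but N^1 v_2 ≠ 0; then v_{j-1} := N · v_j for j = 2, …, 2.

Pick v_2 = (0, 1, 0)ᵀ.
Then v_1 = N · v_2 = (5, 0, -2)ᵀ.

Sanity check: (A − (4)·I) v_1 = (0, 0, 0)ᵀ = 0. ✓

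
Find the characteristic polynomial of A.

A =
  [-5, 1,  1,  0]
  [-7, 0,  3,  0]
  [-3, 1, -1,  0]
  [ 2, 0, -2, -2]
x^4 + 8*x^3 + 24*x^2 + 32*x + 16

Expanding det(x·I − A) (e.g. by cofactor expansion or by noting that A is similar to its Jordan form J, which has the same characteristic polynomial as A) gives
  χ_A(x) = x^4 + 8*x^3 + 24*x^2 + 32*x + 16
which factors as (x + 2)^4. The eigenvalues (with algebraic multiplicities) are λ = -2 with multiplicity 4.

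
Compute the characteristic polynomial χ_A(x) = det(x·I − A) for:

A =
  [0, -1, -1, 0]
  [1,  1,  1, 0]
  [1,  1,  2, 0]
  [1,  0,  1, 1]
x^4 - 4*x^3 + 6*x^2 - 4*x + 1

Expanding det(x·I − A) (e.g. by cofactor expansion or by noting that A is similar to its Jordan form J, which has the same characteristic polynomial as A) gives
  χ_A(x) = x^4 - 4*x^3 + 6*x^2 - 4*x + 1
which factors as (x - 1)^4. The eigenvalues (with algebraic multiplicities) are λ = 1 with multiplicity 4.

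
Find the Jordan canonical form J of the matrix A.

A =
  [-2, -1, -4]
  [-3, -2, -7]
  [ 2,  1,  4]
J_3(0)

The characteristic polynomial is
  det(x·I − A) = x^3

Eigenvalues and multiplicities (the geometric multiplicity of λ is n − rank(A − λI), which equals the number of Jordan blocks for λ):
  λ = 0: algebraic multiplicity = 3, geometric multiplicity = 1

Determining the block sizes for each eigenvalue:
  λ = 0: one block (gm = 1), so the single block has size am = 3 → block sizes [3]

Assembling the blocks gives a Jordan form
J =
  [0, 1, 0]
  [0, 0, 1]
  [0, 0, 0]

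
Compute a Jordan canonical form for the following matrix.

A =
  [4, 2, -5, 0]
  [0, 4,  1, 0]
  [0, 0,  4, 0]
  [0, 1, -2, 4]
J_3(4) ⊕ J_1(4)

The characteristic polynomial is
  det(x·I − A) = x^4 - 16*x^3 + 96*x^2 - 256*x + 256 = (x - 4)^4

Eigenvalues and multiplicities (the geometric multiplicity of λ is n − rank(A − λI), which equals the number of Jordan blocks for λ):
  λ = 4: algebraic multiplicity = 4, geometric multiplicity = 2

Determining the block sizes for each eigenvalue:
  λ = 4: with am = 4 and gm = 2, the partition is not yet determined (e.g. several partitions of 4 into 2 parts exist). Let N = A − (4)·I. Computing rank(N^1) = 2, rank(N^2) = 1, rank(N^3) = 0; the number of blocks of size ≥ j is rank(N^{j−1}) − rank(N^j), giving [2, 1, 1]. So we have 1 block(s) of size 3, 1 block(s) of size 1 → block sizes [3, 1]

Assembling the blocks gives a Jordan form
J =
  [4, 1, 0, 0]
  [0, 4, 1, 0]
  [0, 0, 4, 0]
  [0, 0, 0, 4]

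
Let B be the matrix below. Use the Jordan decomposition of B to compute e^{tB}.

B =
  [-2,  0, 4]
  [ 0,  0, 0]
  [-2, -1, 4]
e^{tB} =
  [2 - exp(2*t), 2*t - exp(2*t) + 1, 2*exp(2*t) - 2]
  [0, 1, 0]
  [1 - exp(2*t), t - exp(2*t) + 1, 2*exp(2*t) - 1]

Strategy: write B = P · J · P⁻¹ where J is a Jordan canonical form, so e^{tB} = P · e^{tJ} · P⁻¹, and e^{tJ} can be computed block-by-block.

B has Jordan form
J =
  [0, 1, 0]
  [0, 0, 0]
  [0, 0, 2]
(up to reordering of blocks).

Per-block formulas:
  For a 2×2 Jordan block J_2(0): exp(t · J_2(0)) = e^(0t)·(I + t·N), where N is the 2×2 nilpotent shift.
  For a 1×1 block at λ = 2: exp(t · [2]) = [e^(2t)].

After assembling e^{tJ} and conjugating by P, we get:

e^{tB} =
  [2 - exp(2*t), 2*t - exp(2*t) + 1, 2*exp(2*t) - 2]
  [0, 1, 0]
  [1 - exp(2*t), t - exp(2*t) + 1, 2*exp(2*t) - 1]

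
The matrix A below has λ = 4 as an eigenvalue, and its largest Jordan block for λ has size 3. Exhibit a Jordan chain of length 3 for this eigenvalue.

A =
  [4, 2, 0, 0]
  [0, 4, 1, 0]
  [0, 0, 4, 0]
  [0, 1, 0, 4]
A Jordan chain for λ = 4 of length 3:
v_1 = (2, 0, 0, 1)ᵀ
v_2 = (0, 1, 0, 0)ᵀ
v_3 = (0, 0, 1, 0)ᵀ

Let N = A − (4)·I. We want v_3 with N^3 v_3 = 0 but N^2 v_3 ≠ 0; then v_{j-1} := N · v_j for j = 3, …, 2.

Pick v_3 = (0, 0, 1, 0)ᵀ.
Then v_2 = N · v_3 = (0, 1, 0, 0)ᵀ.
Then v_1 = N · v_2 = (2, 0, 0, 1)ᵀ.

Sanity check: (A − (4)·I) v_1 = (0, 0, 0, 0)ᵀ = 0. ✓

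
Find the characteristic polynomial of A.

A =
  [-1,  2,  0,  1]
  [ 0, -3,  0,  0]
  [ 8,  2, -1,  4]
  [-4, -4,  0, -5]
x^4 + 10*x^3 + 36*x^2 + 54*x + 27

Expanding det(x·I − A) (e.g. by cofactor expansion or by noting that A is similar to its Jordan form J, which has the same characteristic polynomial as A) gives
  χ_A(x) = x^4 + 10*x^3 + 36*x^2 + 54*x + 27
which factors as (x + 1)*(x + 3)^3. The eigenvalues (with algebraic multiplicities) are λ = -3 with multiplicity 3, λ = -1 with multiplicity 1.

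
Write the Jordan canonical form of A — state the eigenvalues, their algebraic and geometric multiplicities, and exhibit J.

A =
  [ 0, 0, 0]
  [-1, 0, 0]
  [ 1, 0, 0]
J_2(0) ⊕ J_1(0)

The characteristic polynomial is
  det(x·I − A) = x^3

Eigenvalues and multiplicities (the geometric multiplicity of λ is n − rank(A − λI), which equals the number of Jordan blocks for λ):
  λ = 0: algebraic multiplicity = 3, geometric multiplicity = 2

Determining the block sizes for each eigenvalue:
  λ = 0: 2 blocks summing to 3 forces exactly one block of size 2 and the rest size 1 → block sizes [2, 1]

Assembling the blocks gives a Jordan form
J =
  [0, 1, 0]
  [0, 0, 0]
  [0, 0, 0]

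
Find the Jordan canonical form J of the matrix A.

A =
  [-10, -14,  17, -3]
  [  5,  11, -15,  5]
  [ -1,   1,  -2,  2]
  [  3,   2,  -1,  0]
J_1(-4) ⊕ J_2(1) ⊕ J_1(1)

The characteristic polynomial is
  det(x·I − A) = x^4 + x^3 - 9*x^2 + 11*x - 4 = (x - 1)^3*(x + 4)

Eigenvalues and multiplicities (the geometric multiplicity of λ is n − rank(A − λI), which equals the number of Jordan blocks for λ):
  λ = -4: algebraic multiplicity = 1, geometric multiplicity = 1
  λ = 1: algebraic multiplicity = 3, geometric multiplicity = 2

Determining the block sizes for each eigenvalue:
  λ = -4: one block (gm = 1), so the single block has size am = 1 → block sizes [1]
  λ = 1: 2 blocks summing to 3 forces exactly one block of size 2 and the rest size 1 → block sizes [2, 1]

Assembling the blocks gives a Jordan form
J =
  [-4, 0, 0, 0]
  [ 0, 1, 1, 0]
  [ 0, 0, 1, 0]
  [ 0, 0, 0, 1]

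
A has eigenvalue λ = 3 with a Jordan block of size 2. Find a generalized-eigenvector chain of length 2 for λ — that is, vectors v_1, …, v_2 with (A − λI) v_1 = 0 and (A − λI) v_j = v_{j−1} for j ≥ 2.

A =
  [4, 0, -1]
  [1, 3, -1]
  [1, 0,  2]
A Jordan chain for λ = 3 of length 2:
v_1 = (1, 1, 1)ᵀ
v_2 = (1, 0, 0)ᵀ

Let N = A − (3)·I. We want v_2 with N^2 v_2 = 0 but N^1 v_2 ≠ 0; then v_{j-1} := N · v_j for j = 2, …, 2.

Pick v_2 = (1, 0, 0)ᵀ.
Then v_1 = N · v_2 = (1, 1, 1)ᵀ.

Sanity check: (A − (3)·I) v_1 = (0, 0, 0)ᵀ = 0. ✓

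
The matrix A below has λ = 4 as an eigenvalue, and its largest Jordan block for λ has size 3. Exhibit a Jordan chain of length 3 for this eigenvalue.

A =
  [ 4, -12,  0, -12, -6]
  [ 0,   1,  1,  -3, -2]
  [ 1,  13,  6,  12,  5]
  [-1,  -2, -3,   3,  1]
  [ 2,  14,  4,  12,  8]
A Jordan chain for λ = 4 of length 3:
v_1 = (0, 0, 1, -1, 2)ᵀ
v_2 = (0, 1, 2, -3, 4)ᵀ
v_3 = (0, 0, 1, 0, 0)ᵀ

Let N = A − (4)·I. We want v_3 with N^3 v_3 = 0 but N^2 v_3 ≠ 0; then v_{j-1} := N · v_j for j = 3, …, 2.

Pick v_3 = (0, 0, 1, 0, 0)ᵀ.
Then v_2 = N · v_3 = (0, 1, 2, -3, 4)ᵀ.
Then v_1 = N · v_2 = (0, 0, 1, -1, 2)ᵀ.

Sanity check: (A − (4)·I) v_1 = (0, 0, 0, 0, 0)ᵀ = 0. ✓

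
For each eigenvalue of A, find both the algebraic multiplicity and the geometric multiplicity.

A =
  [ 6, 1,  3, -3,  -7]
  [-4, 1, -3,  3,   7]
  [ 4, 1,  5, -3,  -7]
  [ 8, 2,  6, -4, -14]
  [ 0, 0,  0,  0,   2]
λ = 2: alg = 5, geom = 4

Step 1 — factor the characteristic polynomial to read off the algebraic multiplicities:
  χ_A(x) = (x - 2)^5

Step 2 — compute geometric multiplicities via the rank-nullity identity g(λ) = n − rank(A − λI):
  rank(A − (2)·I) = 1, so dim ker(A − (2)·I) = n − 1 = 4

Summary:
  λ = 2: algebraic multiplicity = 5, geometric multiplicity = 4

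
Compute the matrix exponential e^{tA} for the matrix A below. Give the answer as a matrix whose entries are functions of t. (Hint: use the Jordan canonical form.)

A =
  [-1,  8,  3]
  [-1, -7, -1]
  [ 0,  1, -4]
e^{tA} =
  [t^2*exp(-4*t)/2 + 3*t*exp(-4*t) + exp(-4*t), 3*t^2*exp(-4*t)/2 + 8*t*exp(-4*t), t^2*exp(-4*t)/2 + 3*t*exp(-4*t)]
  [-t*exp(-4*t), -3*t*exp(-4*t) + exp(-4*t), -t*exp(-4*t)]
  [-t^2*exp(-4*t)/2, -3*t^2*exp(-4*t)/2 + t*exp(-4*t), -t^2*exp(-4*t)/2 + exp(-4*t)]

Strategy: write A = P · J · P⁻¹ where J is a Jordan canonical form, so e^{tA} = P · e^{tJ} · P⁻¹, and e^{tJ} can be computed block-by-block.

A has Jordan form
J =
  [-4,  1,  0]
  [ 0, -4,  1]
  [ 0,  0, -4]
(up to reordering of blocks).

Per-block formulas:
  For a 3×3 Jordan block J_3(-4): exp(t · J_3(-4)) = e^(-4t)·(I + t·N + (t^2/2)·N^2), where N is the 3×3 nilpotent shift.

After assembling e^{tJ} and conjugating by P, we get:

e^{tA} =
  [t^2*exp(-4*t)/2 + 3*t*exp(-4*t) + exp(-4*t), 3*t^2*exp(-4*t)/2 + 8*t*exp(-4*t), t^2*exp(-4*t)/2 + 3*t*exp(-4*t)]
  [-t*exp(-4*t), -3*t*exp(-4*t) + exp(-4*t), -t*exp(-4*t)]
  [-t^2*exp(-4*t)/2, -3*t^2*exp(-4*t)/2 + t*exp(-4*t), -t^2*exp(-4*t)/2 + exp(-4*t)]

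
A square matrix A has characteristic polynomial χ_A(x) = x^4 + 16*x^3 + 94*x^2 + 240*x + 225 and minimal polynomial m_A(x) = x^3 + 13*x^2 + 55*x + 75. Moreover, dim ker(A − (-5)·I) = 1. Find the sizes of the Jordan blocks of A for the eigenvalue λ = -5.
Block sizes for λ = -5: [2]

Step 1 — from the characteristic polynomial, algebraic multiplicity of λ = -5 is 2. From dim ker(A − (-5)·I) = 1, there are exactly 1 Jordan blocks for λ = -5.
Step 2 — from the minimal polynomial, the factor (x + 5)^2 tells us the largest block for λ = -5 has size 2.
Step 3 — with total size 2, 1 blocks, and largest block 2, the block sizes (in nonincreasing order) are [2].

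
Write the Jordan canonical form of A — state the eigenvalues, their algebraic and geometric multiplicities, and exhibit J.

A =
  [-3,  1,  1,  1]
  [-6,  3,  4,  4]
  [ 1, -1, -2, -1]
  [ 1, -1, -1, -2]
J_3(-1) ⊕ J_1(-1)

The characteristic polynomial is
  det(x·I − A) = x^4 + 4*x^3 + 6*x^2 + 4*x + 1 = (x + 1)^4

Eigenvalues and multiplicities (the geometric multiplicity of λ is n − rank(A − λI), which equals the number of Jordan blocks for λ):
  λ = -1: algebraic multiplicity = 4, geometric multiplicity = 2

Determining the block sizes for each eigenvalue:
  λ = -1: with am = 4 and gm = 2, the partition is not yet determined (e.g. several partitions of 4 into 2 parts exist). Let N = A − (-1)·I. Computing rank(N^1) = 2, rank(N^2) = 1, rank(N^3) = 0; the number of blocks of size ≥ j is rank(N^{j−1}) − rank(N^j), giving [2, 1, 1]. So we have 1 block(s) of size 3, 1 block(s) of size 1 → block sizes [3, 1]

Assembling the blocks gives a Jordan form
J =
  [-1,  1,  0,  0]
  [ 0, -1,  1,  0]
  [ 0,  0, -1,  0]
  [ 0,  0,  0, -1]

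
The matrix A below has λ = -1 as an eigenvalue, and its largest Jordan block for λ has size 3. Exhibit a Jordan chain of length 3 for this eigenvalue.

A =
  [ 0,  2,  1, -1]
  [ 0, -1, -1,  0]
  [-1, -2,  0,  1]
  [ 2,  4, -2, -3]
A Jordan chain for λ = -1 of length 3:
v_1 = (-2, 1, 0, 0)ᵀ
v_2 = (1, 0, -1, 2)ᵀ
v_3 = (1, 0, 0, 0)ᵀ

Let N = A − (-1)·I. We want v_3 with N^3 v_3 = 0 but N^2 v_3 ≠ 0; then v_{j-1} := N · v_j for j = 3, …, 2.

Pick v_3 = (1, 0, 0, 0)ᵀ.
Then v_2 = N · v_3 = (1, 0, -1, 2)ᵀ.
Then v_1 = N · v_2 = (-2, 1, 0, 0)ᵀ.

Sanity check: (A − (-1)·I) v_1 = (0, 0, 0, 0)ᵀ = 0. ✓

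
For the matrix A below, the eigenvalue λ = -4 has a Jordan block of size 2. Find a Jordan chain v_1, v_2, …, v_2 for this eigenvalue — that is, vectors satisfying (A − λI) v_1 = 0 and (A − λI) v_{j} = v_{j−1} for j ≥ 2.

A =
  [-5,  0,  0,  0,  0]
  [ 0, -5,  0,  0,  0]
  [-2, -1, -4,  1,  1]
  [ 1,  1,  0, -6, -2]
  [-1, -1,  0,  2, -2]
A Jordan chain for λ = -4 of length 2:
v_1 = (0, 0, 1, -2, 2)ᵀ
v_2 = (0, 0, 0, 1, 0)ᵀ

Let N = A − (-4)·I. We want v_2 with N^2 v_2 = 0 but N^1 v_2 ≠ 0; then v_{j-1} := N · v_j for j = 2, …, 2.

Pick v_2 = (0, 0, 0, 1, 0)ᵀ.
Then v_1 = N · v_2 = (0, 0, 1, -2, 2)ᵀ.

Sanity check: (A − (-4)·I) v_1 = (0, 0, 0, 0, 0)ᵀ = 0. ✓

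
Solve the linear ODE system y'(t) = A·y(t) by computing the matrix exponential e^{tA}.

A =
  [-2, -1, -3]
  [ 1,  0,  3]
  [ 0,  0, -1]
e^{tA} =
  [-t*exp(-t) + exp(-t), -t*exp(-t), -3*t*exp(-t)]
  [t*exp(-t), t*exp(-t) + exp(-t), 3*t*exp(-t)]
  [0, 0, exp(-t)]

Strategy: write A = P · J · P⁻¹ where J is a Jordan canonical form, so e^{tA} = P · e^{tJ} · P⁻¹, and e^{tJ} can be computed block-by-block.

A has Jordan form
J =
  [-1,  1,  0]
  [ 0, -1,  0]
  [ 0,  0, -1]
(up to reordering of blocks).

Per-block formulas:
  For a 2×2 Jordan block J_2(-1): exp(t · J_2(-1)) = e^(-1t)·(I + t·N), where N is the 2×2 nilpotent shift.
  For a 1×1 block at λ = -1: exp(t · [-1]) = [e^(-1t)].

After assembling e^{tJ} and conjugating by P, we get:

e^{tA} =
  [-t*exp(-t) + exp(-t), -t*exp(-t), -3*t*exp(-t)]
  [t*exp(-t), t*exp(-t) + exp(-t), 3*t*exp(-t)]
  [0, 0, exp(-t)]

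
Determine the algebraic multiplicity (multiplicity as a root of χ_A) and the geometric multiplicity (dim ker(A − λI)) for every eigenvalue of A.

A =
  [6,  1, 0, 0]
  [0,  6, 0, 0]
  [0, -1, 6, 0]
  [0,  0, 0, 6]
λ = 6: alg = 4, geom = 3

Step 1 — factor the characteristic polynomial to read off the algebraic multiplicities:
  χ_A(x) = (x - 6)^4

Step 2 — compute geometric multiplicities via the rank-nullity identity g(λ) = n − rank(A − λI):
  rank(A − (6)·I) = 1, so dim ker(A − (6)·I) = n − 1 = 3

Summary:
  λ = 6: algebraic multiplicity = 4, geometric multiplicity = 3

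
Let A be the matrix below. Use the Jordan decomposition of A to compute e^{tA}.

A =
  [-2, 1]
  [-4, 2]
e^{tA} =
  [1 - 2*t, t]
  [-4*t, 2*t + 1]

Strategy: write A = P · J · P⁻¹ where J is a Jordan canonical form, so e^{tA} = P · e^{tJ} · P⁻¹, and e^{tJ} can be computed block-by-block.

A has Jordan form
J =
  [0, 1]
  [0, 0]
(up to reordering of blocks).

Per-block formulas:
  For a 2×2 Jordan block J_2(0): exp(t · J_2(0)) = e^(0t)·(I + t·N), where N is the 2×2 nilpotent shift.

After assembling e^{tJ} and conjugating by P, we get:

e^{tA} =
  [1 - 2*t, t]
  [-4*t, 2*t + 1]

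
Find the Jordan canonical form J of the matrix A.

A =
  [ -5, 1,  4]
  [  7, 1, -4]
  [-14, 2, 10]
J_2(2) ⊕ J_1(2)

The characteristic polynomial is
  det(x·I − A) = x^3 - 6*x^2 + 12*x - 8 = (x - 2)^3

Eigenvalues and multiplicities (the geometric multiplicity of λ is n − rank(A − λI), which equals the number of Jordan blocks for λ):
  λ = 2: algebraic multiplicity = 3, geometric multiplicity = 2

Determining the block sizes for each eigenvalue:
  λ = 2: 2 blocks summing to 3 forces exactly one block of size 2 and the rest size 1 → block sizes [2, 1]

Assembling the blocks gives a Jordan form
J =
  [2, 1, 0]
  [0, 2, 0]
  [0, 0, 2]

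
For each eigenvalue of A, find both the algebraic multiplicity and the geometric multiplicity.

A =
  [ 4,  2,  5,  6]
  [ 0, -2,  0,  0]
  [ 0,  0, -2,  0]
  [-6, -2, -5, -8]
λ = -2: alg = 4, geom = 3

Step 1 — factor the characteristic polynomial to read off the algebraic multiplicities:
  χ_A(x) = (x + 2)^4

Step 2 — compute geometric multiplicities via the rank-nullity identity g(λ) = n − rank(A − λI):
  rank(A − (-2)·I) = 1, so dim ker(A − (-2)·I) = n − 1 = 3

Summary:
  λ = -2: algebraic multiplicity = 4, geometric multiplicity = 3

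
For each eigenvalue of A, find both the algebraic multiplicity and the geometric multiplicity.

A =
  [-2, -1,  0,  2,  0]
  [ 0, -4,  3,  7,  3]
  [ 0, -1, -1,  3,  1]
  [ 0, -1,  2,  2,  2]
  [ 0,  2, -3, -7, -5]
λ = -2: alg = 5, geom = 3

Step 1 — factor the characteristic polynomial to read off the algebraic multiplicities:
  χ_A(x) = (x + 2)^5

Step 2 — compute geometric multiplicities via the rank-nullity identity g(λ) = n − rank(A − λI):
  rank(A − (-2)·I) = 2, so dim ker(A − (-2)·I) = n − 2 = 3

Summary:
  λ = -2: algebraic multiplicity = 5, geometric multiplicity = 3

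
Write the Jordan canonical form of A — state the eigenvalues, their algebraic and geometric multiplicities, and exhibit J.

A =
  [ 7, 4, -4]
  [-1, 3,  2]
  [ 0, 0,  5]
J_2(5) ⊕ J_1(5)

The characteristic polynomial is
  det(x·I − A) = x^3 - 15*x^2 + 75*x - 125 = (x - 5)^3

Eigenvalues and multiplicities (the geometric multiplicity of λ is n − rank(A − λI), which equals the number of Jordan blocks for λ):
  λ = 5: algebraic multiplicity = 3, geometric multiplicity = 2

Determining the block sizes for each eigenvalue:
  λ = 5: 2 blocks summing to 3 forces exactly one block of size 2 and the rest size 1 → block sizes [2, 1]

Assembling the blocks gives a Jordan form
J =
  [5, 1, 0]
  [0, 5, 0]
  [0, 0, 5]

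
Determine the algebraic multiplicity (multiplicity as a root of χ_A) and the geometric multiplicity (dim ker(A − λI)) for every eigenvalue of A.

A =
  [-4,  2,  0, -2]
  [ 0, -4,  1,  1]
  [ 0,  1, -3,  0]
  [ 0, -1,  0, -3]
λ = -4: alg = 2, geom = 2; λ = -3: alg = 2, geom = 1

Step 1 — factor the characteristic polynomial to read off the algebraic multiplicities:
  χ_A(x) = (x + 3)^2*(x + 4)^2

Step 2 — compute geometric multiplicities via the rank-nullity identity g(λ) = n − rank(A − λI):
  rank(A − (-4)·I) = 2, so dim ker(A − (-4)·I) = n − 2 = 2
  rank(A − (-3)·I) = 3, so dim ker(A − (-3)·I) = n − 3 = 1

Summary:
  λ = -4: algebraic multiplicity = 2, geometric multiplicity = 2
  λ = -3: algebraic multiplicity = 2, geometric multiplicity = 1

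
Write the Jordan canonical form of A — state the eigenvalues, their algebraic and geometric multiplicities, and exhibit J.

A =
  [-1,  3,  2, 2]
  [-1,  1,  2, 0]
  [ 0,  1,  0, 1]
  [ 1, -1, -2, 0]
J_2(0) ⊕ J_2(0)

The characteristic polynomial is
  det(x·I − A) = x^4

Eigenvalues and multiplicities (the geometric multiplicity of λ is n − rank(A − λI), which equals the number of Jordan blocks for λ):
  λ = 0: algebraic multiplicity = 4, geometric multiplicity = 2

Determining the block sizes for each eigenvalue:
  λ = 0: with am = 4 and gm = 2, the partition is not yet determined (e.g. several partitions of 4 into 2 parts exist). Let N = A − (0)·I. Computing rank(N^1) = 2, rank(N^2) = 0; the number of blocks of size ≥ j is rank(N^{j−1}) − rank(N^j), giving [2, 2]. So we have 2 block(s) of size 2 → block sizes [2, 2]

Assembling the blocks gives a Jordan form
J =
  [0, 1, 0, 0]
  [0, 0, 0, 0]
  [0, 0, 0, 1]
  [0, 0, 0, 0]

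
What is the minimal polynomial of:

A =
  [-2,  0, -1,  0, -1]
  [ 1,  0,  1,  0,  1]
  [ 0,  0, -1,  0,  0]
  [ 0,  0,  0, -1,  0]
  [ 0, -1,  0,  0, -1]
x^3 + 3*x^2 + 3*x + 1

The characteristic polynomial is χ_A(x) = (x + 1)^5, so the eigenvalues are known. The minimal polynomial is
  m_A(x) = Π_λ (x − λ)^{k_λ}
where k_λ is the size of the *largest* Jordan block for λ (equivalently, the smallest k with (A − λI)^k v = 0 for every generalised eigenvector v of λ).

  λ = -1: largest Jordan block has size 3, contributing (x + 1)^3

So m_A(x) = (x + 1)^3 = x^3 + 3*x^2 + 3*x + 1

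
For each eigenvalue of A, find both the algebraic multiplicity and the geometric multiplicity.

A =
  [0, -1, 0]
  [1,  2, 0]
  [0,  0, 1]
λ = 1: alg = 3, geom = 2

Step 1 — factor the characteristic polynomial to read off the algebraic multiplicities:
  χ_A(x) = (x - 1)^3

Step 2 — compute geometric multiplicities via the rank-nullity identity g(λ) = n − rank(A − λI):
  rank(A − (1)·I) = 1, so dim ker(A − (1)·I) = n − 1 = 2

Summary:
  λ = 1: algebraic multiplicity = 3, geometric multiplicity = 2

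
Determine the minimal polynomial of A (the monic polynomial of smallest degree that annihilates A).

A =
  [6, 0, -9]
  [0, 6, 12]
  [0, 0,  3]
x^2 - 9*x + 18

The characteristic polynomial is χ_A(x) = (x - 6)^2*(x - 3), so the eigenvalues are known. The minimal polynomial is
  m_A(x) = Π_λ (x − λ)^{k_λ}
where k_λ is the size of the *largest* Jordan block for λ (equivalently, the smallest k with (A − λI)^k v = 0 for every generalised eigenvector v of λ).

  λ = 3: largest Jordan block has size 1, contributing (x − 3)
  λ = 6: largest Jordan block has size 1, contributing (x − 6)

So m_A(x) = (x - 6)*(x - 3) = x^2 - 9*x + 18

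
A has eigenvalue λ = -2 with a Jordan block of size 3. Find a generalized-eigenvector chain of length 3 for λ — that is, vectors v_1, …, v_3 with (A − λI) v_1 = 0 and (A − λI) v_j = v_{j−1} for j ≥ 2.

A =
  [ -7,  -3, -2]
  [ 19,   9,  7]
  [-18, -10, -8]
A Jordan chain for λ = -2 of length 3:
v_1 = (4, -12, 8)ᵀ
v_2 = (-5, 19, -18)ᵀ
v_3 = (1, 0, 0)ᵀ

Let N = A − (-2)·I. We want v_3 with N^3 v_3 = 0 but N^2 v_3 ≠ 0; then v_{j-1} := N · v_j for j = 3, …, 2.

Pick v_3 = (1, 0, 0)ᵀ.
Then v_2 = N · v_3 = (-5, 19, -18)ᵀ.
Then v_1 = N · v_2 = (4, -12, 8)ᵀ.

Sanity check: (A − (-2)·I) v_1 = (0, 0, 0)ᵀ = 0. ✓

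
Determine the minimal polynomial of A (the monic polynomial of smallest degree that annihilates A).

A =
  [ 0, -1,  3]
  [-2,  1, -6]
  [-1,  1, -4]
x^2 + 2*x + 1

The characteristic polynomial is χ_A(x) = (x + 1)^3, so the eigenvalues are known. The minimal polynomial is
  m_A(x) = Π_λ (x − λ)^{k_λ}
where k_λ is the size of the *largest* Jordan block for λ (equivalently, the smallest k with (A − λI)^k v = 0 for every generalised eigenvector v of λ).

  λ = -1: largest Jordan block has size 2, contributing (x + 1)^2

So m_A(x) = (x + 1)^2 = x^2 + 2*x + 1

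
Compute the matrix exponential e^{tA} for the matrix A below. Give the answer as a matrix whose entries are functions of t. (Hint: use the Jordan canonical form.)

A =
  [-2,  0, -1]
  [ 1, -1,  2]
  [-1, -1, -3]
e^{tA} =
  [t^2*exp(-2*t)/2 + exp(-2*t), t^2*exp(-2*t)/2, t^2*exp(-2*t)/2 - t*exp(-2*t)]
  [-t^2*exp(-2*t)/2 + t*exp(-2*t), -t^2*exp(-2*t)/2 + t*exp(-2*t) + exp(-2*t), -t^2*exp(-2*t)/2 + 2*t*exp(-2*t)]
  [-t*exp(-2*t), -t*exp(-2*t), -t*exp(-2*t) + exp(-2*t)]

Strategy: write A = P · J · P⁻¹ where J is a Jordan canonical form, so e^{tA} = P · e^{tJ} · P⁻¹, and e^{tJ} can be computed block-by-block.

A has Jordan form
J =
  [-2,  1,  0]
  [ 0, -2,  1]
  [ 0,  0, -2]
(up to reordering of blocks).

Per-block formulas:
  For a 3×3 Jordan block J_3(-2): exp(t · J_3(-2)) = e^(-2t)·(I + t·N + (t^2/2)·N^2), where N is the 3×3 nilpotent shift.

After assembling e^{tJ} and conjugating by P, we get:

e^{tA} =
  [t^2*exp(-2*t)/2 + exp(-2*t), t^2*exp(-2*t)/2, t^2*exp(-2*t)/2 - t*exp(-2*t)]
  [-t^2*exp(-2*t)/2 + t*exp(-2*t), -t^2*exp(-2*t)/2 + t*exp(-2*t) + exp(-2*t), -t^2*exp(-2*t)/2 + 2*t*exp(-2*t)]
  [-t*exp(-2*t), -t*exp(-2*t), -t*exp(-2*t) + exp(-2*t)]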